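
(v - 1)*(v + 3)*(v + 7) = v^3 + 9*v^2 + 11*v - 21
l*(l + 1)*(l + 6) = l^3 + 7*l^2 + 6*l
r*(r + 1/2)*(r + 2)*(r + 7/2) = r^4 + 6*r^3 + 39*r^2/4 + 7*r/2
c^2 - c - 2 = (c - 2)*(c + 1)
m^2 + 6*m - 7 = (m - 1)*(m + 7)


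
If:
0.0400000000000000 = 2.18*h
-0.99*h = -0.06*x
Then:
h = 0.02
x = 0.30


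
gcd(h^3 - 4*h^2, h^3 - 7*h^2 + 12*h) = h^2 - 4*h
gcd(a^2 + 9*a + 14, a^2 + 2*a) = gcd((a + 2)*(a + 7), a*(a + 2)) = a + 2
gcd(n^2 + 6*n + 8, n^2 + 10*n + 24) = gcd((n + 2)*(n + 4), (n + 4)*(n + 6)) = n + 4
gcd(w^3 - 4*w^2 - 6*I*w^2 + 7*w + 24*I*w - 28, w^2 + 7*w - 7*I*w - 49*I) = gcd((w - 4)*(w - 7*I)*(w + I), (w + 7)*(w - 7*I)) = w - 7*I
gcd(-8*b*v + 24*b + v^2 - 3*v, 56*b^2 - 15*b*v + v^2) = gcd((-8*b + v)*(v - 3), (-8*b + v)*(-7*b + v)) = -8*b + v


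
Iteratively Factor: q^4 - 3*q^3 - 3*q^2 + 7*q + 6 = (q + 1)*(q^3 - 4*q^2 + q + 6) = (q + 1)^2*(q^2 - 5*q + 6) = (q - 2)*(q + 1)^2*(q - 3)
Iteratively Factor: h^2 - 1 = (h - 1)*(h + 1)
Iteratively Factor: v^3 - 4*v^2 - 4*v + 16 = (v + 2)*(v^2 - 6*v + 8) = (v - 2)*(v + 2)*(v - 4)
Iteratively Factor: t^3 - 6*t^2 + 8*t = (t)*(t^2 - 6*t + 8) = t*(t - 4)*(t - 2)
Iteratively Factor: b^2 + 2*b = (b + 2)*(b)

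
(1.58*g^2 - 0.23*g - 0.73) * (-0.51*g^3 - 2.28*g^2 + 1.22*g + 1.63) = -0.8058*g^5 - 3.4851*g^4 + 2.8243*g^3 + 3.9592*g^2 - 1.2655*g - 1.1899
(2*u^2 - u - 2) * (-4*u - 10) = -8*u^3 - 16*u^2 + 18*u + 20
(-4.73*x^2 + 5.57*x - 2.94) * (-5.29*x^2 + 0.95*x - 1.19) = 25.0217*x^4 - 33.9588*x^3 + 26.4728*x^2 - 9.4213*x + 3.4986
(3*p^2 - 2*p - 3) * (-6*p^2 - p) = -18*p^4 + 9*p^3 + 20*p^2 + 3*p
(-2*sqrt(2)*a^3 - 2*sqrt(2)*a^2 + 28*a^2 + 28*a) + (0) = -2*sqrt(2)*a^3 - 2*sqrt(2)*a^2 + 28*a^2 + 28*a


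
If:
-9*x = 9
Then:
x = -1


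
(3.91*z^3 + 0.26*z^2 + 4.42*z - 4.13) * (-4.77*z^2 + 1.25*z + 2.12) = -18.6507*z^5 + 3.6473*z^4 - 12.4692*z^3 + 25.7763*z^2 + 4.2079*z - 8.7556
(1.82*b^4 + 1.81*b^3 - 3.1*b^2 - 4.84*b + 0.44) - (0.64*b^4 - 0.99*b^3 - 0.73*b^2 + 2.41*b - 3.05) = 1.18*b^4 + 2.8*b^3 - 2.37*b^2 - 7.25*b + 3.49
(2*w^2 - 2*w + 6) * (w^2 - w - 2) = 2*w^4 - 4*w^3 + 4*w^2 - 2*w - 12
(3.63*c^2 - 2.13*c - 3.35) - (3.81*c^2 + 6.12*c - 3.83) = -0.18*c^2 - 8.25*c + 0.48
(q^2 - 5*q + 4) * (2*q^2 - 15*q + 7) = 2*q^4 - 25*q^3 + 90*q^2 - 95*q + 28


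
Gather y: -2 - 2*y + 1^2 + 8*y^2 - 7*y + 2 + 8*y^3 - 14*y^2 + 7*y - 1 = 8*y^3 - 6*y^2 - 2*y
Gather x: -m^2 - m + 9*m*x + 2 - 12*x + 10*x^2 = -m^2 - m + 10*x^2 + x*(9*m - 12) + 2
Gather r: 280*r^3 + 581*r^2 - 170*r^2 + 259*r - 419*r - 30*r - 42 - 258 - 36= 280*r^3 + 411*r^2 - 190*r - 336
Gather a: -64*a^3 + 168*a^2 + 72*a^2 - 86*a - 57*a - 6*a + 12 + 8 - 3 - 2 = -64*a^3 + 240*a^2 - 149*a + 15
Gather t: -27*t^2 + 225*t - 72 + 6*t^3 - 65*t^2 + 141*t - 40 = 6*t^3 - 92*t^2 + 366*t - 112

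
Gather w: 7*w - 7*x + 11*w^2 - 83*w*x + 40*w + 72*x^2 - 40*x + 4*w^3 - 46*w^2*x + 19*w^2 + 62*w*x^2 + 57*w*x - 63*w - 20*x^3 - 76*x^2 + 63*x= 4*w^3 + w^2*(30 - 46*x) + w*(62*x^2 - 26*x - 16) - 20*x^3 - 4*x^2 + 16*x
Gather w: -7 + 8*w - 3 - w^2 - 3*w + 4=-w^2 + 5*w - 6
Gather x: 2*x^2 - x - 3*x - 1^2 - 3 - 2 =2*x^2 - 4*x - 6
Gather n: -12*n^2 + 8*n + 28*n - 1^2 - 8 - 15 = -12*n^2 + 36*n - 24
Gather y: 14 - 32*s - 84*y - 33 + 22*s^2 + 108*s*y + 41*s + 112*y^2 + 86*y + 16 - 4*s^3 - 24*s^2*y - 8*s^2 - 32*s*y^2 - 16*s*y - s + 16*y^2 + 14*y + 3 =-4*s^3 + 14*s^2 + 8*s + y^2*(128 - 32*s) + y*(-24*s^2 + 92*s + 16)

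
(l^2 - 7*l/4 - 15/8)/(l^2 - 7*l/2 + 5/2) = (l + 3/4)/(l - 1)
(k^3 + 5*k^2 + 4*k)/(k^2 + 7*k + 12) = k*(k + 1)/(k + 3)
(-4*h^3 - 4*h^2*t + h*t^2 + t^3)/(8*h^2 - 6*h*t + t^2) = (2*h^2 + 3*h*t + t^2)/(-4*h + t)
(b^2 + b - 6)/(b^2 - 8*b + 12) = (b + 3)/(b - 6)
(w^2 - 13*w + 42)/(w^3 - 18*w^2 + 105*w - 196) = (w - 6)/(w^2 - 11*w + 28)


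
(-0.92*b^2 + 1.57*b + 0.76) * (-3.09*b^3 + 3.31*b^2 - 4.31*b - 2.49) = 2.8428*b^5 - 7.8965*b^4 + 6.8135*b^3 - 1.9603*b^2 - 7.1849*b - 1.8924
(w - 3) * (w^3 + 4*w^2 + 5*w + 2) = w^4 + w^3 - 7*w^2 - 13*w - 6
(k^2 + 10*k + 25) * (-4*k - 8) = -4*k^3 - 48*k^2 - 180*k - 200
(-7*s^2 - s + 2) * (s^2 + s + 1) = -7*s^4 - 8*s^3 - 6*s^2 + s + 2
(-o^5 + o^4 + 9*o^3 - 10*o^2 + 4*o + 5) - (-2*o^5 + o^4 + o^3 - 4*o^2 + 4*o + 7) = o^5 + 8*o^3 - 6*o^2 - 2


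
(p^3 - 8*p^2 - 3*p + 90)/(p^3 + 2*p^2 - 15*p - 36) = (p^2 - 11*p + 30)/(p^2 - p - 12)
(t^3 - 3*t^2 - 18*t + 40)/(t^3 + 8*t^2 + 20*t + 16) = (t^2 - 7*t + 10)/(t^2 + 4*t + 4)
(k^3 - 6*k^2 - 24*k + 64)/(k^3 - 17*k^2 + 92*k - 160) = (k^2 + 2*k - 8)/(k^2 - 9*k + 20)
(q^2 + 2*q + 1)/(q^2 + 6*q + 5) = (q + 1)/(q + 5)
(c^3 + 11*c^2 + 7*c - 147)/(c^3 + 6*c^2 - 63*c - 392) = (c - 3)/(c - 8)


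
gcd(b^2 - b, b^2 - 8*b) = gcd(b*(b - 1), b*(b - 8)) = b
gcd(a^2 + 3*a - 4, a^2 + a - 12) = a + 4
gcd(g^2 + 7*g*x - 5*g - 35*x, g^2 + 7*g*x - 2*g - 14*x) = g + 7*x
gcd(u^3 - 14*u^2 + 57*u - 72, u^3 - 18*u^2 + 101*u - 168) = u^2 - 11*u + 24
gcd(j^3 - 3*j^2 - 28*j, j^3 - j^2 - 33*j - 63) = j - 7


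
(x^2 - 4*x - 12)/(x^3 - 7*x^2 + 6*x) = (x + 2)/(x*(x - 1))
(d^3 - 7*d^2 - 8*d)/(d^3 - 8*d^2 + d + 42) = d*(d^2 - 7*d - 8)/(d^3 - 8*d^2 + d + 42)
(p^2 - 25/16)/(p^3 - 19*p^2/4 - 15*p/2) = (p - 5/4)/(p*(p - 6))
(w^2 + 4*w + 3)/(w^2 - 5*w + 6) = (w^2 + 4*w + 3)/(w^2 - 5*w + 6)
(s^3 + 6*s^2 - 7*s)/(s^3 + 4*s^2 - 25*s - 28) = s*(s - 1)/(s^2 - 3*s - 4)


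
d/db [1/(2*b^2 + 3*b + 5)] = (-4*b - 3)/(2*b^2 + 3*b + 5)^2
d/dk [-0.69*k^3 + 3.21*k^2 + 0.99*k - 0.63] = -2.07*k^2 + 6.42*k + 0.99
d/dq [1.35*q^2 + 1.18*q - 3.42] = 2.7*q + 1.18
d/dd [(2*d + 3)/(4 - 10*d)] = 19/(2*(25*d^2 - 20*d + 4))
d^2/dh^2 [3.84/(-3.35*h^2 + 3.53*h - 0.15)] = (86.1888*h^2 - 90.81984*h - 3.84*(6.7*h - 3.53)*(13.4*h - 7.06) + 3.8592)/(3.35*h^2 - 3.53*h + 0.15)^3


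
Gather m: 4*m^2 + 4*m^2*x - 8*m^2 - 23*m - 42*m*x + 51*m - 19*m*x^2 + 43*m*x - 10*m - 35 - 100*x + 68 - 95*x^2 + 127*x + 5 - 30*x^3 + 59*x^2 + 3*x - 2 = m^2*(4*x - 4) + m*(-19*x^2 + x + 18) - 30*x^3 - 36*x^2 + 30*x + 36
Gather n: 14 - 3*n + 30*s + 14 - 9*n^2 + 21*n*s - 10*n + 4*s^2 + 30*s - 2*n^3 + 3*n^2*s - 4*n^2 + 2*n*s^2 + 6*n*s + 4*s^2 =-2*n^3 + n^2*(3*s - 13) + n*(2*s^2 + 27*s - 13) + 8*s^2 + 60*s + 28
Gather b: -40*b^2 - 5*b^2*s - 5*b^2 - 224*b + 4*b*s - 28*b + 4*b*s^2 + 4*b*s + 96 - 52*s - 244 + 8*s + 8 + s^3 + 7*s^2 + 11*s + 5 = b^2*(-5*s - 45) + b*(4*s^2 + 8*s - 252) + s^3 + 7*s^2 - 33*s - 135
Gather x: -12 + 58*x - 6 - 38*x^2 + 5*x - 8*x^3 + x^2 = -8*x^3 - 37*x^2 + 63*x - 18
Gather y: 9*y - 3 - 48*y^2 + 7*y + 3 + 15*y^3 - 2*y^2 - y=15*y^3 - 50*y^2 + 15*y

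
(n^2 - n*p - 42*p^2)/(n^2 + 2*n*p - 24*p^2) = (-n + 7*p)/(-n + 4*p)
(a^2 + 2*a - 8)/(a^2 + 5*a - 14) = (a + 4)/(a + 7)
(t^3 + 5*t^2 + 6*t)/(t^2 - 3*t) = (t^2 + 5*t + 6)/(t - 3)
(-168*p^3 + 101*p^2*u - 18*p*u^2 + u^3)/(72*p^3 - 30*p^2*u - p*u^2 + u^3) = (-56*p^2 + 15*p*u - u^2)/(24*p^2 - 2*p*u - u^2)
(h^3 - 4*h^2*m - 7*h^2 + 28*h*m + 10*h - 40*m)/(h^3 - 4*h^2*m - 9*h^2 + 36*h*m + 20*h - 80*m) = (h - 2)/(h - 4)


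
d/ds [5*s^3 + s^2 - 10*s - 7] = 15*s^2 + 2*s - 10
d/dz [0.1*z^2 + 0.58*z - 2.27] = 0.2*z + 0.58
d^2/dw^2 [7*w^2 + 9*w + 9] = 14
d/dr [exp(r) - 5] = exp(r)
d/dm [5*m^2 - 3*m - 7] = 10*m - 3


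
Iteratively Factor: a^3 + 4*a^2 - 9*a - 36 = (a + 3)*(a^2 + a - 12) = (a - 3)*(a + 3)*(a + 4)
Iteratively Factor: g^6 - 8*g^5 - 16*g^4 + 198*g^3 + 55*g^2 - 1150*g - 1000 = (g + 1)*(g^5 - 9*g^4 - 7*g^3 + 205*g^2 - 150*g - 1000) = (g + 1)*(g + 2)*(g^4 - 11*g^3 + 15*g^2 + 175*g - 500) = (g - 5)*(g + 1)*(g + 2)*(g^3 - 6*g^2 - 15*g + 100) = (g - 5)*(g + 1)*(g + 2)*(g + 4)*(g^2 - 10*g + 25) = (g - 5)^2*(g + 1)*(g + 2)*(g + 4)*(g - 5)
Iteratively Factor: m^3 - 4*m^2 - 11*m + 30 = (m - 2)*(m^2 - 2*m - 15) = (m - 5)*(m - 2)*(m + 3)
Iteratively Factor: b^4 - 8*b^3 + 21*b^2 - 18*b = (b - 2)*(b^3 - 6*b^2 + 9*b) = (b - 3)*(b - 2)*(b^2 - 3*b) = b*(b - 3)*(b - 2)*(b - 3)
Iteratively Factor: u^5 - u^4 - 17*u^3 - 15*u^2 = (u + 1)*(u^4 - 2*u^3 - 15*u^2) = (u - 5)*(u + 1)*(u^3 + 3*u^2) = (u - 5)*(u + 1)*(u + 3)*(u^2) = u*(u - 5)*(u + 1)*(u + 3)*(u)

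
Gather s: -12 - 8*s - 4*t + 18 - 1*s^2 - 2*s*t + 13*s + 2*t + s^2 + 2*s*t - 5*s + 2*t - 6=0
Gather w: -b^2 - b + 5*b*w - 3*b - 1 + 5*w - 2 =-b^2 - 4*b + w*(5*b + 5) - 3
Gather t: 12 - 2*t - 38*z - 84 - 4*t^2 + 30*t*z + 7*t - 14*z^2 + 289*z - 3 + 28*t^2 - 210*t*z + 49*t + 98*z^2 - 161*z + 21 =24*t^2 + t*(54 - 180*z) + 84*z^2 + 90*z - 54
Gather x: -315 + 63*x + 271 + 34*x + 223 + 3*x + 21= 100*x + 200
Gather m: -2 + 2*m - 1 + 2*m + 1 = 4*m - 2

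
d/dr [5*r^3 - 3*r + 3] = 15*r^2 - 3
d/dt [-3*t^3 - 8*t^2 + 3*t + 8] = -9*t^2 - 16*t + 3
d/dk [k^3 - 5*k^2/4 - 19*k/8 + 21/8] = 3*k^2 - 5*k/2 - 19/8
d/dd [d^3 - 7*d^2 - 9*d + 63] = 3*d^2 - 14*d - 9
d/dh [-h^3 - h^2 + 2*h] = -3*h^2 - 2*h + 2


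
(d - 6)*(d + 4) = d^2 - 2*d - 24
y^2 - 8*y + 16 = (y - 4)^2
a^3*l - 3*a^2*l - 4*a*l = a*(a - 4)*(a*l + l)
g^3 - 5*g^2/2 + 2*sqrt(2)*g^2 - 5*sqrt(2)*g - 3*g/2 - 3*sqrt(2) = (g - 3)*(g + 1/2)*(g + 2*sqrt(2))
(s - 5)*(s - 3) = s^2 - 8*s + 15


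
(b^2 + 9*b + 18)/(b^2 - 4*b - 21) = (b + 6)/(b - 7)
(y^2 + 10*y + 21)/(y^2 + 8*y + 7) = (y + 3)/(y + 1)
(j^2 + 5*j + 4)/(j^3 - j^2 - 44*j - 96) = (j + 1)/(j^2 - 5*j - 24)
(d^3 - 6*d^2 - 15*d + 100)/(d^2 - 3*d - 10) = (d^2 - d - 20)/(d + 2)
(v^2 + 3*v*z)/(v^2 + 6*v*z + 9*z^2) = v/(v + 3*z)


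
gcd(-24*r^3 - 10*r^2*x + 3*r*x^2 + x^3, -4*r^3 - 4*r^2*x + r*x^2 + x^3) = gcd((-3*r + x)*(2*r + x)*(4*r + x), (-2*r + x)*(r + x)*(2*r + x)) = 2*r + x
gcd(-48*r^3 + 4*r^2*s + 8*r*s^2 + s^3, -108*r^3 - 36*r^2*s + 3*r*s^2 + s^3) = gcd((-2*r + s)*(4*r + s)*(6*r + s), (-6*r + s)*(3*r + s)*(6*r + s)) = 6*r + s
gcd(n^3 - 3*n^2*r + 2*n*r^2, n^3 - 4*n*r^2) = -n^2 + 2*n*r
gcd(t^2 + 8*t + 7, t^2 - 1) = t + 1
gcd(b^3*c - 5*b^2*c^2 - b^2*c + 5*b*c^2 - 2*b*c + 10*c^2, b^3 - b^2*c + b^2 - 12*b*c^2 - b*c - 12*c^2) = b + 1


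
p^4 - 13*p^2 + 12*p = p*(p - 3)*(p - 1)*(p + 4)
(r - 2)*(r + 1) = r^2 - r - 2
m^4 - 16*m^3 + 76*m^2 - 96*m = m*(m - 8)*(m - 6)*(m - 2)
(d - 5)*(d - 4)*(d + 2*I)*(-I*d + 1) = -I*d^4 + 3*d^3 + 9*I*d^3 - 27*d^2 - 18*I*d^2 + 60*d - 18*I*d + 40*I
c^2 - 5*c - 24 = (c - 8)*(c + 3)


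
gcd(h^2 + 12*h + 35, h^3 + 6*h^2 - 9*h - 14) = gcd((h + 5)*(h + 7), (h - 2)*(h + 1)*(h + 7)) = h + 7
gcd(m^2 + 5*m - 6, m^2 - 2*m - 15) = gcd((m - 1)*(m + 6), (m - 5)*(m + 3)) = 1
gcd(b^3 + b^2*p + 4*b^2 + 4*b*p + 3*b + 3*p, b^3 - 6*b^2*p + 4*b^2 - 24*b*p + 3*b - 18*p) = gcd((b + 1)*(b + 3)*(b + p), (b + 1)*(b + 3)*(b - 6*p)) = b^2 + 4*b + 3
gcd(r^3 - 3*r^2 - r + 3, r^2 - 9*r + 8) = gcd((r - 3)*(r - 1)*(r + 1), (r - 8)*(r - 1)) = r - 1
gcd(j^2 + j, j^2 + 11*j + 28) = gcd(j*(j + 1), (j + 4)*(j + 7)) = 1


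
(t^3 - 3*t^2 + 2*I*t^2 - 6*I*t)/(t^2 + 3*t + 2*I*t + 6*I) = t*(t - 3)/(t + 3)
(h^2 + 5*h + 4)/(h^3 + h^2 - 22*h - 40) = (h + 1)/(h^2 - 3*h - 10)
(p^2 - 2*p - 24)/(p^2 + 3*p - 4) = (p - 6)/(p - 1)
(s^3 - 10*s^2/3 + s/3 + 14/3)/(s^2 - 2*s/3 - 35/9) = 3*(s^2 - s - 2)/(3*s + 5)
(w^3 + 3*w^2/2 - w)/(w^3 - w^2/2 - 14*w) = (-2*w^2 - 3*w + 2)/(-2*w^2 + w + 28)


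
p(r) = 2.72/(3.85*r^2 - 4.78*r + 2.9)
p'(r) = 2.72*(4.78 - 7.7*r)/(3.85*r^2 - 4.78*r + 2.9)^2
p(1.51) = 0.61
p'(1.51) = -0.94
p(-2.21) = 0.08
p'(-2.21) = 0.06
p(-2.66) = 0.06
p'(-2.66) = 0.04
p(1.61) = 0.52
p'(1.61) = -0.77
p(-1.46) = 0.15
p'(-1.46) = 0.13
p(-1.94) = 0.10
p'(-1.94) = 0.08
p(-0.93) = 0.25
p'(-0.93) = 0.29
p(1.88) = 0.36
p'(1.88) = -0.47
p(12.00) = 0.01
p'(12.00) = -0.00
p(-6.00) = 0.02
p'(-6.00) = 0.00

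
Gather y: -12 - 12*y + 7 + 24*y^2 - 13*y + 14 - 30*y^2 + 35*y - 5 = -6*y^2 + 10*y + 4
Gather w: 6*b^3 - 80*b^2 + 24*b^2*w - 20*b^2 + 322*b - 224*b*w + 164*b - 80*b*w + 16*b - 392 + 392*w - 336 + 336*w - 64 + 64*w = 6*b^3 - 100*b^2 + 502*b + w*(24*b^2 - 304*b + 792) - 792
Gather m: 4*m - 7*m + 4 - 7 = -3*m - 3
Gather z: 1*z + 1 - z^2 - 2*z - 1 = -z^2 - z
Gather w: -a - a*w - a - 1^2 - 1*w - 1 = -2*a + w*(-a - 1) - 2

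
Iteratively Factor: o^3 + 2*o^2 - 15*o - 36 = (o + 3)*(o^2 - o - 12) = (o + 3)^2*(o - 4)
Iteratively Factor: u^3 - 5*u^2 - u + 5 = (u + 1)*(u^2 - 6*u + 5) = (u - 1)*(u + 1)*(u - 5)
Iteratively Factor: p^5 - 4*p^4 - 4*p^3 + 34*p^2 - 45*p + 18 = (p - 1)*(p^4 - 3*p^3 - 7*p^2 + 27*p - 18) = (p - 1)^2*(p^3 - 2*p^2 - 9*p + 18) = (p - 3)*(p - 1)^2*(p^2 + p - 6) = (p - 3)*(p - 2)*(p - 1)^2*(p + 3)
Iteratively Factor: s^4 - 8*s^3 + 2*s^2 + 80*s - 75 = (s - 1)*(s^3 - 7*s^2 - 5*s + 75) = (s - 5)*(s - 1)*(s^2 - 2*s - 15) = (s - 5)^2*(s - 1)*(s + 3)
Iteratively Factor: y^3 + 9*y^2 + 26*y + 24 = (y + 2)*(y^2 + 7*y + 12) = (y + 2)*(y + 4)*(y + 3)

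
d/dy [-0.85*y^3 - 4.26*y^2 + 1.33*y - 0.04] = -2.55*y^2 - 8.52*y + 1.33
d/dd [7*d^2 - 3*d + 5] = 14*d - 3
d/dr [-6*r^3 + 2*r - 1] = 2 - 18*r^2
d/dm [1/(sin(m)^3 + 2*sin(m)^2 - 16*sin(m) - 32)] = (-3*sin(m)^2 - 4*sin(m) + 16)*cos(m)/(sin(m)^3 + 2*sin(m)^2 - 16*sin(m) - 32)^2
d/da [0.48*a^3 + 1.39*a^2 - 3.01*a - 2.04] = 1.44*a^2 + 2.78*a - 3.01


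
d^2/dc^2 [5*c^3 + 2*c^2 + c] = 30*c + 4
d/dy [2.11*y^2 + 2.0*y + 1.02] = 4.22*y + 2.0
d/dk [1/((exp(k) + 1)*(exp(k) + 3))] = 2*(-exp(k) - 2)*exp(k)/(exp(4*k) + 8*exp(3*k) + 22*exp(2*k) + 24*exp(k) + 9)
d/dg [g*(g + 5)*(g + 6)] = 3*g^2 + 22*g + 30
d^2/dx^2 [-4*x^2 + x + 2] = -8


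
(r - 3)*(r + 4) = r^2 + r - 12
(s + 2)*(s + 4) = s^2 + 6*s + 8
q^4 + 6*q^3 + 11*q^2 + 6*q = q*(q + 1)*(q + 2)*(q + 3)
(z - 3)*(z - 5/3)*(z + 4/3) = z^3 - 10*z^2/3 - 11*z/9 + 20/3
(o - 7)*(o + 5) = o^2 - 2*o - 35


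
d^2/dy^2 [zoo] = 0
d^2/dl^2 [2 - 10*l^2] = -20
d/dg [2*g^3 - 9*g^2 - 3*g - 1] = 6*g^2 - 18*g - 3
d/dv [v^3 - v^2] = v*(3*v - 2)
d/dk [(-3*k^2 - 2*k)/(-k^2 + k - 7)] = (-5*k^2 + 42*k + 14)/(k^4 - 2*k^3 + 15*k^2 - 14*k + 49)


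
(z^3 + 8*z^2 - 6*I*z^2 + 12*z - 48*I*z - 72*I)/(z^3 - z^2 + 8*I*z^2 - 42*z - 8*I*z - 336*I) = (z^2 + z*(2 - 6*I) - 12*I)/(z^2 + z*(-7 + 8*I) - 56*I)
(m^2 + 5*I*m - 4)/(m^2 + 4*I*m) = (m + I)/m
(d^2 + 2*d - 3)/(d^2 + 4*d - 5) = (d + 3)/(d + 5)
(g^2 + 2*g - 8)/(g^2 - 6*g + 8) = (g + 4)/(g - 4)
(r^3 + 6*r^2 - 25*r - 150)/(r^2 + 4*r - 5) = (r^2 + r - 30)/(r - 1)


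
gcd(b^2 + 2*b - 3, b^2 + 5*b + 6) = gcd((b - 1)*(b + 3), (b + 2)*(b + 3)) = b + 3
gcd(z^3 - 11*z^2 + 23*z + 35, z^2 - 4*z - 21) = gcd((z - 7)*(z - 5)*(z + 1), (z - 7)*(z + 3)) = z - 7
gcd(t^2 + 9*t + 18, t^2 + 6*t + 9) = t + 3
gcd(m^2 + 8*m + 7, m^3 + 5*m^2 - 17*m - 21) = m^2 + 8*m + 7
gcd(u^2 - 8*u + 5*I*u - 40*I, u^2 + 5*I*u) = u + 5*I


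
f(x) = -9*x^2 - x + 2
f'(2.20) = -40.60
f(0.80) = -4.56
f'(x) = -18*x - 1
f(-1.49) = -16.49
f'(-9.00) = 161.00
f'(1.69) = -31.42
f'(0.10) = -2.80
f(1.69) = -25.39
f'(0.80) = -15.40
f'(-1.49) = 25.82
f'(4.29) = -78.22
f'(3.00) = -55.00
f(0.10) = 1.81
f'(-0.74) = 12.32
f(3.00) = -82.00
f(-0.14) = 1.96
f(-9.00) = -718.00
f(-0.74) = -2.19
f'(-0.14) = 1.52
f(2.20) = -43.76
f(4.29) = -167.93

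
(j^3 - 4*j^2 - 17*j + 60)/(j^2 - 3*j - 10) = (j^2 + j - 12)/(j + 2)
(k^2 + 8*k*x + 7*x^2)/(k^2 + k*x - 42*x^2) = (-k - x)/(-k + 6*x)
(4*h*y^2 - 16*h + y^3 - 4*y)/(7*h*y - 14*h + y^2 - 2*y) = (4*h*y + 8*h + y^2 + 2*y)/(7*h + y)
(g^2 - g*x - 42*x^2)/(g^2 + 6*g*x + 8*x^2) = (g^2 - g*x - 42*x^2)/(g^2 + 6*g*x + 8*x^2)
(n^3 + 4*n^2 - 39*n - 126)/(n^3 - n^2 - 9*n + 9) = (n^2 + n - 42)/(n^2 - 4*n + 3)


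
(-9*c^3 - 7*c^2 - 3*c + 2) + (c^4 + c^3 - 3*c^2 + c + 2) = c^4 - 8*c^3 - 10*c^2 - 2*c + 4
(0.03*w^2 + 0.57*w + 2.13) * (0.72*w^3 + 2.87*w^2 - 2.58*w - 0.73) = 0.0216*w^5 + 0.4965*w^4 + 3.0921*w^3 + 4.6206*w^2 - 5.9115*w - 1.5549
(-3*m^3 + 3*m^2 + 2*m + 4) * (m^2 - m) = -3*m^5 + 6*m^4 - m^3 + 2*m^2 - 4*m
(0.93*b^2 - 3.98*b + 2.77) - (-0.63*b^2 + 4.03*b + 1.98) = 1.56*b^2 - 8.01*b + 0.79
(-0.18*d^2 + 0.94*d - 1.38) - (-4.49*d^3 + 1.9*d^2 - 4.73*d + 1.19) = 4.49*d^3 - 2.08*d^2 + 5.67*d - 2.57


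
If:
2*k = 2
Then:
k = 1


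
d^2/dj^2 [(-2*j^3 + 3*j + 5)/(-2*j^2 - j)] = 10*(-2*j^3 - 12*j^2 - 6*j - 1)/(j^3*(8*j^3 + 12*j^2 + 6*j + 1))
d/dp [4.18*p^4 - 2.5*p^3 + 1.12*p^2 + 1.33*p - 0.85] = 16.72*p^3 - 7.5*p^2 + 2.24*p + 1.33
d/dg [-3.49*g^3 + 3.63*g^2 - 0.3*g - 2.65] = -10.47*g^2 + 7.26*g - 0.3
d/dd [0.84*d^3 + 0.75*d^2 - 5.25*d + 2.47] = 2.52*d^2 + 1.5*d - 5.25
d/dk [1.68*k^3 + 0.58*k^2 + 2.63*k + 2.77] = 5.04*k^2 + 1.16*k + 2.63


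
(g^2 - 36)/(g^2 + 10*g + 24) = (g - 6)/(g + 4)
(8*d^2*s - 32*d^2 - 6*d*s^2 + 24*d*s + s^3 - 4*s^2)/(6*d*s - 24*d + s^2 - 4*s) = (8*d^2 - 6*d*s + s^2)/(6*d + s)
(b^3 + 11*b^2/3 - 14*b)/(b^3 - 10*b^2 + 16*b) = (b^2 + 11*b/3 - 14)/(b^2 - 10*b + 16)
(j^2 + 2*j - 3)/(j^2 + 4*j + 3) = (j - 1)/(j + 1)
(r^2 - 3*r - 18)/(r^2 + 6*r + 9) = (r - 6)/(r + 3)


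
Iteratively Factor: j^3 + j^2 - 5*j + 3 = (j + 3)*(j^2 - 2*j + 1) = (j - 1)*(j + 3)*(j - 1)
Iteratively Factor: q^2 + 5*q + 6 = (q + 2)*(q + 3)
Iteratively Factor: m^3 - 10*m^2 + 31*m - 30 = (m - 3)*(m^2 - 7*m + 10) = (m - 5)*(m - 3)*(m - 2)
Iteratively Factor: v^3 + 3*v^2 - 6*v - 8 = (v - 2)*(v^2 + 5*v + 4) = (v - 2)*(v + 1)*(v + 4)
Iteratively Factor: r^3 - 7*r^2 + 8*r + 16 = (r + 1)*(r^2 - 8*r + 16) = (r - 4)*(r + 1)*(r - 4)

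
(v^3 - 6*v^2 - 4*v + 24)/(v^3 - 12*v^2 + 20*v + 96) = (v - 2)/(v - 8)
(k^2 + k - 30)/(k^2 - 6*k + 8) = (k^2 + k - 30)/(k^2 - 6*k + 8)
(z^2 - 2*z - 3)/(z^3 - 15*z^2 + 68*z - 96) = (z + 1)/(z^2 - 12*z + 32)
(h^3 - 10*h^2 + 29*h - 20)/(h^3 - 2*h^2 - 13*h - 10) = (h^2 - 5*h + 4)/(h^2 + 3*h + 2)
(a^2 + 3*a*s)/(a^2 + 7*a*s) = (a + 3*s)/(a + 7*s)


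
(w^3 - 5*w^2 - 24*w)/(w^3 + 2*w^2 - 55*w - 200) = w*(w + 3)/(w^2 + 10*w + 25)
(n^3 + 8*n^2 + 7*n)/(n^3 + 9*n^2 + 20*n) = (n^2 + 8*n + 7)/(n^2 + 9*n + 20)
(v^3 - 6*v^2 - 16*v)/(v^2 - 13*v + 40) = v*(v + 2)/(v - 5)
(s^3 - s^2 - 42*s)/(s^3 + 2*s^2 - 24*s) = (s - 7)/(s - 4)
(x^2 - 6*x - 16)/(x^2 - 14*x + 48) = (x + 2)/(x - 6)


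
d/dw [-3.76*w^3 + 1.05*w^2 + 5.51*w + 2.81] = -11.28*w^2 + 2.1*w + 5.51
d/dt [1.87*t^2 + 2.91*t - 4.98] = 3.74*t + 2.91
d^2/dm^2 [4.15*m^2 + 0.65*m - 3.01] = 8.30000000000000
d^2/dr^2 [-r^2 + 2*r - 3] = -2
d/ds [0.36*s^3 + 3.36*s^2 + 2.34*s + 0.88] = 1.08*s^2 + 6.72*s + 2.34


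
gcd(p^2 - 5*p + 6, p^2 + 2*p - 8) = p - 2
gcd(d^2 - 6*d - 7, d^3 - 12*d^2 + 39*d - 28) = d - 7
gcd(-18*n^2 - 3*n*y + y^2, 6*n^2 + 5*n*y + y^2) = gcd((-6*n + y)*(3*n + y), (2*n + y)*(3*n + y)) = 3*n + y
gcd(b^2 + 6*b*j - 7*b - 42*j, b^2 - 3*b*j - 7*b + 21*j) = b - 7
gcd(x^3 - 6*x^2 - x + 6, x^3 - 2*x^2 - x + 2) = x^2 - 1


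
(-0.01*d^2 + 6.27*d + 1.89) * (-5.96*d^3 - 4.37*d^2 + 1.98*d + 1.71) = 0.0596*d^5 - 37.3255*d^4 - 38.6841*d^3 + 4.1382*d^2 + 14.4639*d + 3.2319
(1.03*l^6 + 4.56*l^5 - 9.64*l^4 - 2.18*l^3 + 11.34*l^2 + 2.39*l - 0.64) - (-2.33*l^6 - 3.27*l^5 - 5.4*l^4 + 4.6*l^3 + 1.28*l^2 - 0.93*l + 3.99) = 3.36*l^6 + 7.83*l^5 - 4.24*l^4 - 6.78*l^3 + 10.06*l^2 + 3.32*l - 4.63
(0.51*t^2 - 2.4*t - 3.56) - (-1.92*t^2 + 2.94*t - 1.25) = 2.43*t^2 - 5.34*t - 2.31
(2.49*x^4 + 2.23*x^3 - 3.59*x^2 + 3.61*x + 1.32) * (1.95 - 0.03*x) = -0.0747*x^5 + 4.7886*x^4 + 4.4562*x^3 - 7.1088*x^2 + 6.9999*x + 2.574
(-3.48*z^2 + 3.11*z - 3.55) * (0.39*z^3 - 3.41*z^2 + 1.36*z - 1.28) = -1.3572*z^5 + 13.0797*z^4 - 16.7224*z^3 + 20.7895*z^2 - 8.8088*z + 4.544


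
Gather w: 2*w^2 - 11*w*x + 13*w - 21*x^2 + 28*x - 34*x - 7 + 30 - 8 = 2*w^2 + w*(13 - 11*x) - 21*x^2 - 6*x + 15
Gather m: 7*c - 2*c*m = -2*c*m + 7*c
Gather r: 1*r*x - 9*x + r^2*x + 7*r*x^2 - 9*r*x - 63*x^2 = r^2*x + r*(7*x^2 - 8*x) - 63*x^2 - 9*x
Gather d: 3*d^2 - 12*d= 3*d^2 - 12*d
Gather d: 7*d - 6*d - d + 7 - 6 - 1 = 0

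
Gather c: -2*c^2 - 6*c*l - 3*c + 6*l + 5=-2*c^2 + c*(-6*l - 3) + 6*l + 5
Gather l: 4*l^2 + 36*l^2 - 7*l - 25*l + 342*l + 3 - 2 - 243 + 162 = 40*l^2 + 310*l - 80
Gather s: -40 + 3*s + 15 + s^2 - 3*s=s^2 - 25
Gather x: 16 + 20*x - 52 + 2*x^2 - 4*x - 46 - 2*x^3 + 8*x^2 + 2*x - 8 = -2*x^3 + 10*x^2 + 18*x - 90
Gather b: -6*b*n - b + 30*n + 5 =b*(-6*n - 1) + 30*n + 5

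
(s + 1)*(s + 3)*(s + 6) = s^3 + 10*s^2 + 27*s + 18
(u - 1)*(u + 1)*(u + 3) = u^3 + 3*u^2 - u - 3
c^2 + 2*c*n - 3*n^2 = (c - n)*(c + 3*n)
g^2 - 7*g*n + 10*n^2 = (g - 5*n)*(g - 2*n)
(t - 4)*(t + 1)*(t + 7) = t^3 + 4*t^2 - 25*t - 28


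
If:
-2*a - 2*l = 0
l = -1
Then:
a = 1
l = -1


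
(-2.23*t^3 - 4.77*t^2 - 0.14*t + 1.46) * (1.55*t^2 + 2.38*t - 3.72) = -3.4565*t^5 - 12.7009*t^4 - 3.274*t^3 + 19.6742*t^2 + 3.9956*t - 5.4312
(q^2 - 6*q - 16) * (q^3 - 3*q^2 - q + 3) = q^5 - 9*q^4 + q^3 + 57*q^2 - 2*q - 48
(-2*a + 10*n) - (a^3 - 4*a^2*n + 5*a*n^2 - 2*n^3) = -a^3 + 4*a^2*n - 5*a*n^2 - 2*a + 2*n^3 + 10*n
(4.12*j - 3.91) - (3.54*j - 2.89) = 0.58*j - 1.02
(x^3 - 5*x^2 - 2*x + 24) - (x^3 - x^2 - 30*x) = -4*x^2 + 28*x + 24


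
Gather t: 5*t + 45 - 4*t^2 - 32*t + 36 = -4*t^2 - 27*t + 81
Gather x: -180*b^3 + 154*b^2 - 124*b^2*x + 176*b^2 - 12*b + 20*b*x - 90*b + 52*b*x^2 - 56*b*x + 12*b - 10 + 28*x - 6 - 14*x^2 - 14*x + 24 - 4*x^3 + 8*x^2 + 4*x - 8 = -180*b^3 + 330*b^2 - 90*b - 4*x^3 + x^2*(52*b - 6) + x*(-124*b^2 - 36*b + 18)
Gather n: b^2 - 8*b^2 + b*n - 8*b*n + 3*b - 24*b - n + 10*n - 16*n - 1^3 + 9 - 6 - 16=-7*b^2 - 21*b + n*(-7*b - 7) - 14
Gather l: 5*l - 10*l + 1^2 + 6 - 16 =-5*l - 9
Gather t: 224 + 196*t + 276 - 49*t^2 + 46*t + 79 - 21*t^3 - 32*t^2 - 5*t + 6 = -21*t^3 - 81*t^2 + 237*t + 585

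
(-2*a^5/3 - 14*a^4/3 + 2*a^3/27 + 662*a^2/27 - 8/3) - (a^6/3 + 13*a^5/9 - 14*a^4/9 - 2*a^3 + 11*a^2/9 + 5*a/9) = -a^6/3 - 19*a^5/9 - 28*a^4/9 + 56*a^3/27 + 629*a^2/27 - 5*a/9 - 8/3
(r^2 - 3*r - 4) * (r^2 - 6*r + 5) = r^4 - 9*r^3 + 19*r^2 + 9*r - 20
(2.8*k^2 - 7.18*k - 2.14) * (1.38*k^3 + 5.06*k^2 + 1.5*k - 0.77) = 3.864*k^5 + 4.2596*k^4 - 35.084*k^3 - 23.7544*k^2 + 2.3186*k + 1.6478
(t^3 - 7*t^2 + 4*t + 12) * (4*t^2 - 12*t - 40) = 4*t^5 - 40*t^4 + 60*t^3 + 280*t^2 - 304*t - 480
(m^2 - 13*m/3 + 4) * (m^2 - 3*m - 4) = m^4 - 22*m^3/3 + 13*m^2 + 16*m/3 - 16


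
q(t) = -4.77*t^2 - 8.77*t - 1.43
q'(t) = -9.54*t - 8.77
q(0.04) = -1.79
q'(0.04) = -9.15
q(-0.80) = 2.53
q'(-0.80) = -1.14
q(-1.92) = -2.18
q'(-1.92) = 9.55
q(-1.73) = -0.53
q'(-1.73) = 7.73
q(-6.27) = -133.96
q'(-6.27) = 51.05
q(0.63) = -8.85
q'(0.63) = -14.78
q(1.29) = -20.68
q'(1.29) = -21.08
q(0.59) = -8.26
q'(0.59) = -14.40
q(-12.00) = -583.07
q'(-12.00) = 105.71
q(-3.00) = -18.05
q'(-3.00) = 19.85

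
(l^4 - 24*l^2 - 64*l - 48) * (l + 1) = l^5 + l^4 - 24*l^3 - 88*l^2 - 112*l - 48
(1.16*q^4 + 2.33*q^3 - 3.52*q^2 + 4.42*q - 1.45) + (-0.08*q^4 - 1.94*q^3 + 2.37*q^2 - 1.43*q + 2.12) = 1.08*q^4 + 0.39*q^3 - 1.15*q^2 + 2.99*q + 0.67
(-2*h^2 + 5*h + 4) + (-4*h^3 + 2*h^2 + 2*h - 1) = -4*h^3 + 7*h + 3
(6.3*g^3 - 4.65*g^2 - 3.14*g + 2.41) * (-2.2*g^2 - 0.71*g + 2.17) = -13.86*g^5 + 5.757*g^4 + 23.8805*g^3 - 13.1631*g^2 - 8.5249*g + 5.2297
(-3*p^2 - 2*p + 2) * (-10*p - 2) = 30*p^3 + 26*p^2 - 16*p - 4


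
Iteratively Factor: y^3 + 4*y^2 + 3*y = (y + 1)*(y^2 + 3*y) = y*(y + 1)*(y + 3)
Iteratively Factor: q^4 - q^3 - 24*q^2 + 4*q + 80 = (q + 2)*(q^3 - 3*q^2 - 18*q + 40) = (q - 5)*(q + 2)*(q^2 + 2*q - 8) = (q - 5)*(q + 2)*(q + 4)*(q - 2)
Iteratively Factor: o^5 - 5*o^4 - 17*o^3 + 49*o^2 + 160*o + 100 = (o - 5)*(o^4 - 17*o^2 - 36*o - 20) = (o - 5)^2*(o^3 + 5*o^2 + 8*o + 4) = (o - 5)^2*(o + 2)*(o^2 + 3*o + 2) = (o - 5)^2*(o + 1)*(o + 2)*(o + 2)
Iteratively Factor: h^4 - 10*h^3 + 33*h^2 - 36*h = (h - 3)*(h^3 - 7*h^2 + 12*h) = (h - 3)^2*(h^2 - 4*h) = (h - 4)*(h - 3)^2*(h)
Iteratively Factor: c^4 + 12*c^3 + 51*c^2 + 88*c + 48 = (c + 4)*(c^3 + 8*c^2 + 19*c + 12) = (c + 4)^2*(c^2 + 4*c + 3) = (c + 3)*(c + 4)^2*(c + 1)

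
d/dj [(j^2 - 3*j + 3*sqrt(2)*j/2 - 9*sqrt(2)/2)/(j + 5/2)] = (4*j^2 + 20*j - 30 + 33*sqrt(2))/(4*j^2 + 20*j + 25)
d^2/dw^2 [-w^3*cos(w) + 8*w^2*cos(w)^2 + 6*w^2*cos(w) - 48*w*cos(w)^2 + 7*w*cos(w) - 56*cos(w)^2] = w^3*cos(w) - 16*w^2*cos(2*w) - 6*sqrt(2)*w^2*cos(w + pi/4) - 24*w*sin(w) - 32*w*sin(2*w) - 13*w*cos(w) + 96*w*cos(2*w) - 14*sin(w) + 96*sin(2*w) + 12*cos(w) + 120*cos(2*w) + 8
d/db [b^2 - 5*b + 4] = 2*b - 5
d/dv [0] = 0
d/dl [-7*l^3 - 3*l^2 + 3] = 3*l*(-7*l - 2)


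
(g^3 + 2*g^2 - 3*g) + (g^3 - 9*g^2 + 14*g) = 2*g^3 - 7*g^2 + 11*g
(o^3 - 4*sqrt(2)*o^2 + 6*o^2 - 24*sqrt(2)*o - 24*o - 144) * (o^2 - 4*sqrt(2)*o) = o^5 - 8*sqrt(2)*o^4 + 6*o^4 - 48*sqrt(2)*o^3 + 8*o^3 + 48*o^2 + 96*sqrt(2)*o^2 + 576*sqrt(2)*o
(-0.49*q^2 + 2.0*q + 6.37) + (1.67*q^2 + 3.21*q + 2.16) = 1.18*q^2 + 5.21*q + 8.53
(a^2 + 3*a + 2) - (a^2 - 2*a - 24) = 5*a + 26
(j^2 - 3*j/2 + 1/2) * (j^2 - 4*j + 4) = j^4 - 11*j^3/2 + 21*j^2/2 - 8*j + 2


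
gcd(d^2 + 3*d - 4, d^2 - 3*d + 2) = d - 1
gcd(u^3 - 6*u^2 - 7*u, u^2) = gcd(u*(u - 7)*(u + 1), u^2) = u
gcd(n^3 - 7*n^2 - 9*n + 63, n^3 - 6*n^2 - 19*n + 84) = n^2 - 10*n + 21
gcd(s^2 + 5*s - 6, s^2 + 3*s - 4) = s - 1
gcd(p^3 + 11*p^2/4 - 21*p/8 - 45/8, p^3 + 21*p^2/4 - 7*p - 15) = p + 5/4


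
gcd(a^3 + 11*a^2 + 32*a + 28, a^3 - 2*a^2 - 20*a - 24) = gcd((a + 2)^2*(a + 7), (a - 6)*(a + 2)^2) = a^2 + 4*a + 4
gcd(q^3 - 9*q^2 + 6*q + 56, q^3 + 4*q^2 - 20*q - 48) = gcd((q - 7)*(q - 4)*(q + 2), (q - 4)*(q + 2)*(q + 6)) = q^2 - 2*q - 8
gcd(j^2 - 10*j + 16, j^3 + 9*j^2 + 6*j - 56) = j - 2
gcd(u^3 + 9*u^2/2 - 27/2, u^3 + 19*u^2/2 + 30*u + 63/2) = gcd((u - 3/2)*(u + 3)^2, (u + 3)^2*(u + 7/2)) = u^2 + 6*u + 9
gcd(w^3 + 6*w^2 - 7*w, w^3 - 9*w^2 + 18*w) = w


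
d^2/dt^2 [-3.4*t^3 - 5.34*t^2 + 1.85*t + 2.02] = -20.4*t - 10.68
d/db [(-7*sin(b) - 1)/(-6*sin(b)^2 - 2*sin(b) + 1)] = (-12*sin(b) + 21*cos(2*b) - 30)*cos(b)/(6*sin(b)^2 + 2*sin(b) - 1)^2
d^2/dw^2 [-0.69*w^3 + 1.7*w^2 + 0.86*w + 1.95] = 3.4 - 4.14*w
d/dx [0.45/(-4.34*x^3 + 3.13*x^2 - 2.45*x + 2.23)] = (5.859*x^2 - 2.817*x + 1.1025)/(4.34*x^3 - 3.13*x^2 + 2.45*x - 2.23)^2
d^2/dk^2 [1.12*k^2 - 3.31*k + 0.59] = 2.24000000000000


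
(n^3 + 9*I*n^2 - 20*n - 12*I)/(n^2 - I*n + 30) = (n^3 + 9*I*n^2 - 20*n - 12*I)/(n^2 - I*n + 30)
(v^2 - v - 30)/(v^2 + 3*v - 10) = (v - 6)/(v - 2)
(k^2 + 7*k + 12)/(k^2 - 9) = (k + 4)/(k - 3)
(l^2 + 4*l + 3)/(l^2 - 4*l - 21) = (l + 1)/(l - 7)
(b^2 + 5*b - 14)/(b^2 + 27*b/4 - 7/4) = 4*(b - 2)/(4*b - 1)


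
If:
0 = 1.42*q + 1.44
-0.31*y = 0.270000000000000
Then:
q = -1.01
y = -0.87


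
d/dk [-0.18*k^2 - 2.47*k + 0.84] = -0.36*k - 2.47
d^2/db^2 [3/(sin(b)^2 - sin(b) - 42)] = 3*(4*sin(b)^4 - 3*sin(b)^3 + 163*sin(b)^2 - 36*sin(b) - 86)/(sin(b) + cos(b)^2 + 41)^3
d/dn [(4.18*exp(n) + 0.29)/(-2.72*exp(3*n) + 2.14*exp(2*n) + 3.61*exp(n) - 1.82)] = (22.7392*exp(3*n) - 6.5788*exp(2*n) - 1.2412*exp(n) - 8.6545)*exp(n)/(7.3984*exp(6*n) - 11.6416*exp(5*n) - 15.0588*exp(4*n) + 25.3516*exp(3*n) + 5.2425*exp(2*n) - 13.1404*exp(n) + 3.3124)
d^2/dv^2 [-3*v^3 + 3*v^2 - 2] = 6 - 18*v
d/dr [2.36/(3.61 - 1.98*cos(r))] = -4.6728*sin(r)/(1.98*cos(r) - 3.61)^2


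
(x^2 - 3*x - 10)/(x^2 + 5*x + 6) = (x - 5)/(x + 3)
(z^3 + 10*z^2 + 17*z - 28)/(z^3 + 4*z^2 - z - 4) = (z + 7)/(z + 1)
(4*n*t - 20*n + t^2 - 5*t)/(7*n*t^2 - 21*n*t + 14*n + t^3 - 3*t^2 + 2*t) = (4*n*t - 20*n + t^2 - 5*t)/(7*n*t^2 - 21*n*t + 14*n + t^3 - 3*t^2 + 2*t)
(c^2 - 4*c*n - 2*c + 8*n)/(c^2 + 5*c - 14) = (c - 4*n)/(c + 7)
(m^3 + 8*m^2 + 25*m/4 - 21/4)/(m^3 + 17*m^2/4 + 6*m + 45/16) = 4*(2*m^2 + 13*m - 7)/(8*m^2 + 22*m + 15)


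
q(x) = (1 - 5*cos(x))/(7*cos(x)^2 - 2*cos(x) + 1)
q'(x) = (1 - 5*cos(x))*(14*sin(x)*cos(x) - 2*sin(x))/(7*cos(x)^2 - 2*cos(x) + 1)^2 + 5*sin(x)/(7*cos(x)^2 - 2*cos(x) + 1) = (-35*cos(x)^2 + 14*cos(x) + 3)*sin(x)/(7*sin(x)^2 + 2*cos(x) - 8)^2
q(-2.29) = 0.80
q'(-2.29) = 0.56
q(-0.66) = -0.78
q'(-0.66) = 0.33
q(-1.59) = 1.05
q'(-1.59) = -2.51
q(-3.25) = 0.60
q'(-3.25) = -0.05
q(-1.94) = 1.06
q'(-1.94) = 0.89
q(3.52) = 0.63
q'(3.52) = 0.19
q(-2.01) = 1.00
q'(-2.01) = 0.87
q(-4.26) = 0.99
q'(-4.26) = -0.86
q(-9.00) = 0.64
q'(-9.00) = 0.21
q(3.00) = 0.60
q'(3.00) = -0.07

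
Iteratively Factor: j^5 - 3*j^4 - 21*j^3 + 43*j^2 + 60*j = (j - 3)*(j^4 - 21*j^2 - 20*j) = (j - 3)*(j + 4)*(j^3 - 4*j^2 - 5*j) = (j - 5)*(j - 3)*(j + 4)*(j^2 + j) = (j - 5)*(j - 3)*(j + 1)*(j + 4)*(j)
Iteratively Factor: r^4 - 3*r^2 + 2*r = (r + 2)*(r^3 - 2*r^2 + r) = (r - 1)*(r + 2)*(r^2 - r) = (r - 1)^2*(r + 2)*(r)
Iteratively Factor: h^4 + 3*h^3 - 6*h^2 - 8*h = (h - 2)*(h^3 + 5*h^2 + 4*h) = (h - 2)*(h + 1)*(h^2 + 4*h) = (h - 2)*(h + 1)*(h + 4)*(h)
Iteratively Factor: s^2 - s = (s - 1)*(s)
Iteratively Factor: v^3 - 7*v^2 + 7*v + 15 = (v - 5)*(v^2 - 2*v - 3) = (v - 5)*(v - 3)*(v + 1)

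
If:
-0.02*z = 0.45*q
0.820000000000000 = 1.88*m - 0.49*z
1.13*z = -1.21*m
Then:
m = 0.34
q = 0.02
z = -0.37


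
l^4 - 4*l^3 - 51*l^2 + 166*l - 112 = (l - 8)*(l - 2)*(l - 1)*(l + 7)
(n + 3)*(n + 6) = n^2 + 9*n + 18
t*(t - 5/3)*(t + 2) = t^3 + t^2/3 - 10*t/3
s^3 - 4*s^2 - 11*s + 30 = (s - 5)*(s - 2)*(s + 3)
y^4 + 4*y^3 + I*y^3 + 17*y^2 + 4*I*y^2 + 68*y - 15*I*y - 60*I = (y + 4)*(y - 3*I)*(y - I)*(y + 5*I)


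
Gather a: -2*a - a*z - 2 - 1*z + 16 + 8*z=a*(-z - 2) + 7*z + 14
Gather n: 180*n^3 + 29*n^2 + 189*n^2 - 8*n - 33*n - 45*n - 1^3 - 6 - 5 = 180*n^3 + 218*n^2 - 86*n - 12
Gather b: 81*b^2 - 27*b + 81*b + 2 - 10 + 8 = 81*b^2 + 54*b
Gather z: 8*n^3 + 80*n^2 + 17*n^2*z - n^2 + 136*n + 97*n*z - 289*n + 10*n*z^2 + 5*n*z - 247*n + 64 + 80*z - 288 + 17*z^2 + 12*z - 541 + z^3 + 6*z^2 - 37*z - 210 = 8*n^3 + 79*n^2 - 400*n + z^3 + z^2*(10*n + 23) + z*(17*n^2 + 102*n + 55) - 975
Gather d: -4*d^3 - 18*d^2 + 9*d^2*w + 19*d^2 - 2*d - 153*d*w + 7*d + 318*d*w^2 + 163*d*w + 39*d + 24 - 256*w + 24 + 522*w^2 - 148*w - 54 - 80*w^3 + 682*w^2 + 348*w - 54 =-4*d^3 + d^2*(9*w + 1) + d*(318*w^2 + 10*w + 44) - 80*w^3 + 1204*w^2 - 56*w - 60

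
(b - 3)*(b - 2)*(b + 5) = b^3 - 19*b + 30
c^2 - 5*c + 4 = (c - 4)*(c - 1)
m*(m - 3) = m^2 - 3*m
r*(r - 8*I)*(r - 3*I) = r^3 - 11*I*r^2 - 24*r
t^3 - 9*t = t*(t - 3)*(t + 3)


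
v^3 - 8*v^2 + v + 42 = (v - 7)*(v - 3)*(v + 2)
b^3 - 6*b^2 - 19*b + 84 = (b - 7)*(b - 3)*(b + 4)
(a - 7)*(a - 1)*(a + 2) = a^3 - 6*a^2 - 9*a + 14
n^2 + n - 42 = (n - 6)*(n + 7)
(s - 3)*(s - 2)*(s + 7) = s^3 + 2*s^2 - 29*s + 42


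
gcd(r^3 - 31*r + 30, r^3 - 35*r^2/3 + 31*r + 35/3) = r - 5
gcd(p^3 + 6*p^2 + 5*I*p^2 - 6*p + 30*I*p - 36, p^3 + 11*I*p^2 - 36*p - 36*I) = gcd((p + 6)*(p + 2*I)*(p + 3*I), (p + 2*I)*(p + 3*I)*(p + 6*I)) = p^2 + 5*I*p - 6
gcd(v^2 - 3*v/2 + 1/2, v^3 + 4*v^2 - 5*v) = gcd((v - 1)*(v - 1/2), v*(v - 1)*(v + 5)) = v - 1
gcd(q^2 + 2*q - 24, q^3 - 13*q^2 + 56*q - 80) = q - 4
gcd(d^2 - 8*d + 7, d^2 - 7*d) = d - 7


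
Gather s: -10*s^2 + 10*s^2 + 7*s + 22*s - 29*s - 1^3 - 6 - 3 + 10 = 0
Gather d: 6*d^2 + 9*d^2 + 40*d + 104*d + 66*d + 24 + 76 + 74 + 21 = 15*d^2 + 210*d + 195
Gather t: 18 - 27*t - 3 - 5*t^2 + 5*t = -5*t^2 - 22*t + 15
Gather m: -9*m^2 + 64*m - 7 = -9*m^2 + 64*m - 7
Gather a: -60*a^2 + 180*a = -60*a^2 + 180*a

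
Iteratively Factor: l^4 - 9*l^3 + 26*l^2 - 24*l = (l - 4)*(l^3 - 5*l^2 + 6*l) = (l - 4)*(l - 2)*(l^2 - 3*l) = l*(l - 4)*(l - 2)*(l - 3)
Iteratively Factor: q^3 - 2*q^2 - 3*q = (q - 3)*(q^2 + q) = q*(q - 3)*(q + 1)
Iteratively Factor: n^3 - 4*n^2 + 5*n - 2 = (n - 1)*(n^2 - 3*n + 2) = (n - 1)^2*(n - 2)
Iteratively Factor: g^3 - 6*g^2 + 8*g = (g - 4)*(g^2 - 2*g) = (g - 4)*(g - 2)*(g)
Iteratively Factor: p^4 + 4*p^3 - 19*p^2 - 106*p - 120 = (p - 5)*(p^3 + 9*p^2 + 26*p + 24) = (p - 5)*(p + 2)*(p^2 + 7*p + 12) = (p - 5)*(p + 2)*(p + 4)*(p + 3)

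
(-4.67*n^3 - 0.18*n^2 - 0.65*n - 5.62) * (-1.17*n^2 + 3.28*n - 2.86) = 5.4639*n^5 - 15.107*n^4 + 13.5263*n^3 + 4.9582*n^2 - 16.5746*n + 16.0732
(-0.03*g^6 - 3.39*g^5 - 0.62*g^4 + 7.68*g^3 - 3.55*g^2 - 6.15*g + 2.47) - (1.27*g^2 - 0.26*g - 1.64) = -0.03*g^6 - 3.39*g^5 - 0.62*g^4 + 7.68*g^3 - 4.82*g^2 - 5.89*g + 4.11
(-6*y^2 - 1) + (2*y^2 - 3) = -4*y^2 - 4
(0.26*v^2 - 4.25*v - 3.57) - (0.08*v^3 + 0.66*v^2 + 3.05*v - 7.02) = -0.08*v^3 - 0.4*v^2 - 7.3*v + 3.45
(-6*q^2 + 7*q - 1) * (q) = -6*q^3 + 7*q^2 - q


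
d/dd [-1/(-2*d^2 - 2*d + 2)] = (-d - 1/2)/(d^2 + d - 1)^2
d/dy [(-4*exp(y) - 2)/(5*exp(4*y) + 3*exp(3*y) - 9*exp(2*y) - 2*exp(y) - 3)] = (60*exp(4*y) + 64*exp(3*y) - 18*exp(2*y) - 36*exp(y) + 8)*exp(y)/(25*exp(8*y) + 30*exp(7*y) - 81*exp(6*y) - 74*exp(5*y) + 39*exp(4*y) + 18*exp(3*y) + 58*exp(2*y) + 12*exp(y) + 9)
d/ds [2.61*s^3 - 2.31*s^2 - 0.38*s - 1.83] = 7.83*s^2 - 4.62*s - 0.38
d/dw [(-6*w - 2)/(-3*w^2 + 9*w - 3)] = 2*(-3*w^2 - 2*w + 6)/(3*(w^4 - 6*w^3 + 11*w^2 - 6*w + 1))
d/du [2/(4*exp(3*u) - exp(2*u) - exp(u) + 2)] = (-24*exp(2*u) + 4*exp(u) + 2)*exp(u)/(4*exp(3*u) - exp(2*u) - exp(u) + 2)^2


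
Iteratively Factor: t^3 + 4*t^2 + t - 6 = (t + 2)*(t^2 + 2*t - 3) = (t - 1)*(t + 2)*(t + 3)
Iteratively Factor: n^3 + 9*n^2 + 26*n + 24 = (n + 3)*(n^2 + 6*n + 8) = (n + 3)*(n + 4)*(n + 2)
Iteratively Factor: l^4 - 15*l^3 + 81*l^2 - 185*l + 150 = (l - 3)*(l^3 - 12*l^2 + 45*l - 50) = (l - 5)*(l - 3)*(l^2 - 7*l + 10) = (l - 5)^2*(l - 3)*(l - 2)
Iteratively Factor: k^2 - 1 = (k + 1)*(k - 1)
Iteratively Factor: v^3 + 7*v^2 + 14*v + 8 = (v + 4)*(v^2 + 3*v + 2) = (v + 2)*(v + 4)*(v + 1)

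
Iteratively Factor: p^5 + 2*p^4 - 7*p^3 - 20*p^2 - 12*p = (p + 2)*(p^4 - 7*p^2 - 6*p) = (p - 3)*(p + 2)*(p^3 + 3*p^2 + 2*p) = p*(p - 3)*(p + 2)*(p^2 + 3*p + 2) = p*(p - 3)*(p + 1)*(p + 2)*(p + 2)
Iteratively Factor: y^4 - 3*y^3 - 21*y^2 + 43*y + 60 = (y - 3)*(y^3 - 21*y - 20) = (y - 5)*(y - 3)*(y^2 + 5*y + 4) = (y - 5)*(y - 3)*(y + 4)*(y + 1)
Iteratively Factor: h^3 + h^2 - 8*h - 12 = (h - 3)*(h^2 + 4*h + 4) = (h - 3)*(h + 2)*(h + 2)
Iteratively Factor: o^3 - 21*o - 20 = (o - 5)*(o^2 + 5*o + 4) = (o - 5)*(o + 4)*(o + 1)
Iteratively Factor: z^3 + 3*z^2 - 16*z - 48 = (z + 3)*(z^2 - 16) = (z - 4)*(z + 3)*(z + 4)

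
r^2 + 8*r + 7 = (r + 1)*(r + 7)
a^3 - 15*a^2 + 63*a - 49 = (a - 7)^2*(a - 1)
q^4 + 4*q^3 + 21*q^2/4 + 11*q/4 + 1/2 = (q + 1/2)^2*(q + 1)*(q + 2)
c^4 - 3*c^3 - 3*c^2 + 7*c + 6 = (c - 3)*(c - 2)*(c + 1)^2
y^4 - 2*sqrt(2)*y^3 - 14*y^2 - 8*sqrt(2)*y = y*(y - 4*sqrt(2))*(y + sqrt(2))^2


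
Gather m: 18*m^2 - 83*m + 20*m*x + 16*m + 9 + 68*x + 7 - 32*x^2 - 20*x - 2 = 18*m^2 + m*(20*x - 67) - 32*x^2 + 48*x + 14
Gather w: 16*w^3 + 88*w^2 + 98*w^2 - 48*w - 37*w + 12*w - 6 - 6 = 16*w^3 + 186*w^2 - 73*w - 12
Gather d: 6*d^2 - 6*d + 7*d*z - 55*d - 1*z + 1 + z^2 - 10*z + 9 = 6*d^2 + d*(7*z - 61) + z^2 - 11*z + 10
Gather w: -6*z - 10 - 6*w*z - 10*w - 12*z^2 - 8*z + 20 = w*(-6*z - 10) - 12*z^2 - 14*z + 10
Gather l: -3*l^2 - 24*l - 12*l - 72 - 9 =-3*l^2 - 36*l - 81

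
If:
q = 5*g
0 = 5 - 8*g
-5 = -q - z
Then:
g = 5/8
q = 25/8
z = 15/8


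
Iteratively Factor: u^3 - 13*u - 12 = (u + 1)*(u^2 - u - 12) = (u + 1)*(u + 3)*(u - 4)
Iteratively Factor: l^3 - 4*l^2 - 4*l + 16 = (l - 2)*(l^2 - 2*l - 8) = (l - 4)*(l - 2)*(l + 2)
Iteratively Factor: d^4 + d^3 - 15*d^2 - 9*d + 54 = (d - 3)*(d^3 + 4*d^2 - 3*d - 18) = (d - 3)*(d + 3)*(d^2 + d - 6) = (d - 3)*(d - 2)*(d + 3)*(d + 3)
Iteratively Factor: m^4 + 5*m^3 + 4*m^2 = (m + 4)*(m^3 + m^2) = m*(m + 4)*(m^2 + m) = m*(m + 1)*(m + 4)*(m)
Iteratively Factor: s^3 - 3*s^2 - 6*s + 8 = (s - 1)*(s^2 - 2*s - 8) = (s - 1)*(s + 2)*(s - 4)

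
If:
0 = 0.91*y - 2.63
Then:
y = 2.89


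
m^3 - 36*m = m*(m - 6)*(m + 6)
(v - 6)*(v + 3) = v^2 - 3*v - 18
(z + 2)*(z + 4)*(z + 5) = z^3 + 11*z^2 + 38*z + 40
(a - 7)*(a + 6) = a^2 - a - 42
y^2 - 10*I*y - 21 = (y - 7*I)*(y - 3*I)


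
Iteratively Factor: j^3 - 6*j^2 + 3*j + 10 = (j - 5)*(j^2 - j - 2) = (j - 5)*(j + 1)*(j - 2)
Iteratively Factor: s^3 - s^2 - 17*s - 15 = (s + 3)*(s^2 - 4*s - 5) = (s - 5)*(s + 3)*(s + 1)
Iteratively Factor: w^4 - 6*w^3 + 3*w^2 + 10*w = (w + 1)*(w^3 - 7*w^2 + 10*w) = w*(w + 1)*(w^2 - 7*w + 10) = w*(w - 2)*(w + 1)*(w - 5)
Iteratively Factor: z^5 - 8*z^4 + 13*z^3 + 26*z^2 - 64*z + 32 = (z - 1)*(z^4 - 7*z^3 + 6*z^2 + 32*z - 32) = (z - 1)^2*(z^3 - 6*z^2 + 32) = (z - 4)*(z - 1)^2*(z^2 - 2*z - 8) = (z - 4)^2*(z - 1)^2*(z + 2)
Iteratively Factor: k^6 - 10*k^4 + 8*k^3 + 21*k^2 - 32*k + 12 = (k + 2)*(k^5 - 2*k^4 - 6*k^3 + 20*k^2 - 19*k + 6) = (k - 1)*(k + 2)*(k^4 - k^3 - 7*k^2 + 13*k - 6) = (k - 1)^2*(k + 2)*(k^3 - 7*k + 6) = (k - 2)*(k - 1)^2*(k + 2)*(k^2 + 2*k - 3) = (k - 2)*(k - 1)^2*(k + 2)*(k + 3)*(k - 1)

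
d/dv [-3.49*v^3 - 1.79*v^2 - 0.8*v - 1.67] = -10.47*v^2 - 3.58*v - 0.8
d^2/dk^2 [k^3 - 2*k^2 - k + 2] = 6*k - 4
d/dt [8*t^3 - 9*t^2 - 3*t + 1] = 24*t^2 - 18*t - 3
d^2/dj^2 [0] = 0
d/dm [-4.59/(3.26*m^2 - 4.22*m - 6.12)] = (29.9268*m - 19.3698)/(-3.26*m^2 + 4.22*m + 6.12)^2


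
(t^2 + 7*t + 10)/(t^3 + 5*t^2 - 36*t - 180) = (t + 2)/(t^2 - 36)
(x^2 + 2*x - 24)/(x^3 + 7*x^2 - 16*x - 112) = (x + 6)/(x^2 + 11*x + 28)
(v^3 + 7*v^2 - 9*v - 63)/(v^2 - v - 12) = (v^2 + 4*v - 21)/(v - 4)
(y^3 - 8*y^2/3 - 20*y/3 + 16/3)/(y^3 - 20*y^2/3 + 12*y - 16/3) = (y + 2)/(y - 2)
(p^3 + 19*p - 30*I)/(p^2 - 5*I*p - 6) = p + 5*I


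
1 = 1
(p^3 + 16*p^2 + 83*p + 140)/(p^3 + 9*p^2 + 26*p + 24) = (p^2 + 12*p + 35)/(p^2 + 5*p + 6)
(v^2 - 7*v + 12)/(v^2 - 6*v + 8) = (v - 3)/(v - 2)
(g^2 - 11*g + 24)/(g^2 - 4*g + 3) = (g - 8)/(g - 1)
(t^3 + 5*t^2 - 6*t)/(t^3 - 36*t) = (t - 1)/(t - 6)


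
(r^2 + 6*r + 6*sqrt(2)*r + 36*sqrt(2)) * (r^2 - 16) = r^4 + 6*r^3 + 6*sqrt(2)*r^3 - 16*r^2 + 36*sqrt(2)*r^2 - 96*sqrt(2)*r - 96*r - 576*sqrt(2)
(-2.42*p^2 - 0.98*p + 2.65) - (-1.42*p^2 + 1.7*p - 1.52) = -1.0*p^2 - 2.68*p + 4.17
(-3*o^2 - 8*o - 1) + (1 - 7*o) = -3*o^2 - 15*o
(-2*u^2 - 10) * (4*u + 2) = -8*u^3 - 4*u^2 - 40*u - 20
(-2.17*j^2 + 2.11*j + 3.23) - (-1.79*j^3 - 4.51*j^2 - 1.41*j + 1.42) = 1.79*j^3 + 2.34*j^2 + 3.52*j + 1.81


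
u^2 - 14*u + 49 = (u - 7)^2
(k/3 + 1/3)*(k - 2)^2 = k^3/3 - k^2 + 4/3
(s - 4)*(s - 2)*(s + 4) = s^3 - 2*s^2 - 16*s + 32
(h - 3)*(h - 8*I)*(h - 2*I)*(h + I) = h^4 - 3*h^3 - 9*I*h^3 - 6*h^2 + 27*I*h^2 + 18*h - 16*I*h + 48*I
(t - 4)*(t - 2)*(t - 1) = t^3 - 7*t^2 + 14*t - 8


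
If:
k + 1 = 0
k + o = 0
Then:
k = -1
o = 1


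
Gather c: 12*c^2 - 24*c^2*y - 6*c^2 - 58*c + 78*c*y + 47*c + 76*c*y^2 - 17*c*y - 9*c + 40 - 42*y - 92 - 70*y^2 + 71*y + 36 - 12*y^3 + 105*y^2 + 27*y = c^2*(6 - 24*y) + c*(76*y^2 + 61*y - 20) - 12*y^3 + 35*y^2 + 56*y - 16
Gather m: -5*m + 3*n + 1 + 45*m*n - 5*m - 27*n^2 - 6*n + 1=m*(45*n - 10) - 27*n^2 - 3*n + 2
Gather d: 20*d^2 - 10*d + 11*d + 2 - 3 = 20*d^2 + d - 1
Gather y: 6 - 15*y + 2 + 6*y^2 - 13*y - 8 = 6*y^2 - 28*y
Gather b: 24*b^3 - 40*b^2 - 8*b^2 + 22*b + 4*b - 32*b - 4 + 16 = 24*b^3 - 48*b^2 - 6*b + 12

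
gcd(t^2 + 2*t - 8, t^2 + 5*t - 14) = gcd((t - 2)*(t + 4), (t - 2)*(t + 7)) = t - 2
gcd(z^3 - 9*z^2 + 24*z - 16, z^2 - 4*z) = z - 4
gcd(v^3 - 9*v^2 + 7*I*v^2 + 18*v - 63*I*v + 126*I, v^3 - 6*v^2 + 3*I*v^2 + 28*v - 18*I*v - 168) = v^2 + v*(-6 + 7*I) - 42*I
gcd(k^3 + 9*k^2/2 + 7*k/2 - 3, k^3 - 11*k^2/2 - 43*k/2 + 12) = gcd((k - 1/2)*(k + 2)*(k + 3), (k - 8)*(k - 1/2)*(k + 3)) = k^2 + 5*k/2 - 3/2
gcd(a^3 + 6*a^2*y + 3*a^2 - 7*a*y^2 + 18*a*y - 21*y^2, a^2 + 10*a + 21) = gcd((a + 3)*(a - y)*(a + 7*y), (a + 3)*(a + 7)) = a + 3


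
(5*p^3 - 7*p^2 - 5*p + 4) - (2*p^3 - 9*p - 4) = 3*p^3 - 7*p^2 + 4*p + 8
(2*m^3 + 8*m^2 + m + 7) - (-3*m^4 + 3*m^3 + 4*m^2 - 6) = 3*m^4 - m^3 + 4*m^2 + m + 13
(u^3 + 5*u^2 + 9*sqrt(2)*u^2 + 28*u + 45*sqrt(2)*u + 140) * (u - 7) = u^4 - 2*u^3 + 9*sqrt(2)*u^3 - 18*sqrt(2)*u^2 - 7*u^2 - 315*sqrt(2)*u - 56*u - 980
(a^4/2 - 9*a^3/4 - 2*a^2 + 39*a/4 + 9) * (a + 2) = a^5/2 - 5*a^4/4 - 13*a^3/2 + 23*a^2/4 + 57*a/2 + 18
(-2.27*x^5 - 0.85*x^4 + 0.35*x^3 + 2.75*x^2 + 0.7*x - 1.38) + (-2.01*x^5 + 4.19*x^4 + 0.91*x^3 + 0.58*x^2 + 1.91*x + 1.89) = -4.28*x^5 + 3.34*x^4 + 1.26*x^3 + 3.33*x^2 + 2.61*x + 0.51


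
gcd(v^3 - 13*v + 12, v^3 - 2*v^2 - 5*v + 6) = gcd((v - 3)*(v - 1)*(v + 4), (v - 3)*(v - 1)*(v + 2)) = v^2 - 4*v + 3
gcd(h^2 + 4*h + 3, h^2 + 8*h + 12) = 1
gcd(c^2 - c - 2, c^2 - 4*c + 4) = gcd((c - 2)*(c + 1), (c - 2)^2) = c - 2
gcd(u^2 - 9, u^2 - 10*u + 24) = 1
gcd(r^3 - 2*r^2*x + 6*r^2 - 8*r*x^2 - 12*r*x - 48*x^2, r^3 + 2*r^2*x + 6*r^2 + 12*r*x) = r^2 + 2*r*x + 6*r + 12*x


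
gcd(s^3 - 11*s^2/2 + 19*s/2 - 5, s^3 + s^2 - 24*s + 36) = s - 2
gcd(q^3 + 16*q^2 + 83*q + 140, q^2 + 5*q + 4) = q + 4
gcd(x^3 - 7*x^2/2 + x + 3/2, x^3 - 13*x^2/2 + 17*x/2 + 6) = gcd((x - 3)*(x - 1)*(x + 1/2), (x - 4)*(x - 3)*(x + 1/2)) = x^2 - 5*x/2 - 3/2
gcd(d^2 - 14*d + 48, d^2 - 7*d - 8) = d - 8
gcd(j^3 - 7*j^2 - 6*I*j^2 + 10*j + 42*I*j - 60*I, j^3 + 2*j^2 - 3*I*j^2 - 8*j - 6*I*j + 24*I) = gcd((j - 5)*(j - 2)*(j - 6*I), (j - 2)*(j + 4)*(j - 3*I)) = j - 2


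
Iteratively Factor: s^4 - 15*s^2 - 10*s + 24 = (s - 1)*(s^3 + s^2 - 14*s - 24) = (s - 1)*(s + 2)*(s^2 - s - 12) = (s - 4)*(s - 1)*(s + 2)*(s + 3)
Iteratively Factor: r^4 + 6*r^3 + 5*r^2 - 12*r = (r + 4)*(r^3 + 2*r^2 - 3*r) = (r + 3)*(r + 4)*(r^2 - r) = (r - 1)*(r + 3)*(r + 4)*(r)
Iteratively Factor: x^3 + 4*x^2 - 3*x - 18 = (x - 2)*(x^2 + 6*x + 9) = (x - 2)*(x + 3)*(x + 3)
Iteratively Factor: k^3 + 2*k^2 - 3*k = (k)*(k^2 + 2*k - 3) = k*(k - 1)*(k + 3)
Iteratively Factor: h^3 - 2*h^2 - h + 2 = (h - 1)*(h^2 - h - 2) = (h - 1)*(h + 1)*(h - 2)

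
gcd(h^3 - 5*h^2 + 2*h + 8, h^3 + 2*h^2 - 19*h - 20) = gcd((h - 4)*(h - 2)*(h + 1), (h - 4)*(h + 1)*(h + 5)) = h^2 - 3*h - 4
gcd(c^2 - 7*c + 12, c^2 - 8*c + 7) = 1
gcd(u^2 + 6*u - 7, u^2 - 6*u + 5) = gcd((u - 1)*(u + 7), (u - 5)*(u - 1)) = u - 1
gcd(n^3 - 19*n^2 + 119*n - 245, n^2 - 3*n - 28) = n - 7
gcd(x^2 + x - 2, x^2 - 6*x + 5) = x - 1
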